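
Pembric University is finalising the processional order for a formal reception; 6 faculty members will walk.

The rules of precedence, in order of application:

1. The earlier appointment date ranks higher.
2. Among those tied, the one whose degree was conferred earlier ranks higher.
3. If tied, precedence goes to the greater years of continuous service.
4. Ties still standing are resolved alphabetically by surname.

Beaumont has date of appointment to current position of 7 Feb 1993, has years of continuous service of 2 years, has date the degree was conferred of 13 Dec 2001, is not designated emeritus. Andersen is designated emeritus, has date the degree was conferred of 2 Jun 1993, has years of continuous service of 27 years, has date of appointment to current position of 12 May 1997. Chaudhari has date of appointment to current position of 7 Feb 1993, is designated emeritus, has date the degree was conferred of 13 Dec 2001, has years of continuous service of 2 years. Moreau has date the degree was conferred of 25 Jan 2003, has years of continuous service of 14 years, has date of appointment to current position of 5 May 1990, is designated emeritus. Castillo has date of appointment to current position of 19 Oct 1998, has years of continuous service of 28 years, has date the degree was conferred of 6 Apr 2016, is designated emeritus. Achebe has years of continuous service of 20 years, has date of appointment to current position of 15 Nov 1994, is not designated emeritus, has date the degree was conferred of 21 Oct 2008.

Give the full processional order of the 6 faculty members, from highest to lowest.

Moreau, Beaumont, Chaudhari, Achebe, Andersen, Castillo

By date of appointment to current position (earlier first): Moreau (5 May 1990); then Beaumont and Chaudhari (both 7 Feb 1993); then Achebe (15 Nov 1994); then Andersen (12 May 1997); then Castillo (19 Oct 1998).
Beaumont and Chaudhari both have date the degree was conferred 13 Dec 2001, so the next rule applies.
Beaumont and Chaudhari both have years of continuous service 2 years, so the next rule applies.
Among Beaumont and Chaudhari, alphabetically by surname: Beaumont before Chaudhari.
Full order: Moreau, Beaumont, Chaudhari, Achebe, Andersen, Castillo.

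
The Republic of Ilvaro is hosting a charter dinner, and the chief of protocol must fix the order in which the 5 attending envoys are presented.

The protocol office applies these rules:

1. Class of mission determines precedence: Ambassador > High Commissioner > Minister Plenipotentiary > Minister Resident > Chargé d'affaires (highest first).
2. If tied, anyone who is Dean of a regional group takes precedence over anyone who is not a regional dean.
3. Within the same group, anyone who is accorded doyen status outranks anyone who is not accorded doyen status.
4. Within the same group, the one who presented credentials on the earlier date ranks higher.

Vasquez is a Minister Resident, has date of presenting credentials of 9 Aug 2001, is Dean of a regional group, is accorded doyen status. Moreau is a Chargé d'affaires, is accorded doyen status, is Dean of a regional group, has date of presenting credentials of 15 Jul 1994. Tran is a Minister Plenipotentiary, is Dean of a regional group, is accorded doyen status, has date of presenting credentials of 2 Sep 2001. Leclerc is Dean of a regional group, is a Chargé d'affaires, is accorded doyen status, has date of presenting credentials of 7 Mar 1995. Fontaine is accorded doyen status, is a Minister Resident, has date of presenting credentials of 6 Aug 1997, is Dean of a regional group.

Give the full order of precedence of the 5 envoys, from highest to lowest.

Tran, Fontaine, Vasquez, Moreau, Leclerc

By class of mission: Tran (Minister Plenipotentiary); then Fontaine and Vasquez (Minister Resident); then Moreau and Leclerc (Chargé d'affaires).
Fontaine and Vasquez are each Dean of a regional group, so the next rule applies.
Fontaine and Vasquez are each accorded doyen status, so the next rule applies.
Among Fontaine and Vasquez, by date of presenting credentials (earlier first): Fontaine (6 Aug 1997) before Vasquez (9 Aug 2001).
Moreau and Leclerc are each Dean of a regional group, so the next rule applies.
Moreau and Leclerc are each accorded doyen status, so the next rule applies.
Among Moreau and Leclerc, by date of presenting credentials (earlier first): Moreau (15 Jul 1994) before Leclerc (7 Mar 1995).
Full order: Tran, Fontaine, Vasquez, Moreau, Leclerc.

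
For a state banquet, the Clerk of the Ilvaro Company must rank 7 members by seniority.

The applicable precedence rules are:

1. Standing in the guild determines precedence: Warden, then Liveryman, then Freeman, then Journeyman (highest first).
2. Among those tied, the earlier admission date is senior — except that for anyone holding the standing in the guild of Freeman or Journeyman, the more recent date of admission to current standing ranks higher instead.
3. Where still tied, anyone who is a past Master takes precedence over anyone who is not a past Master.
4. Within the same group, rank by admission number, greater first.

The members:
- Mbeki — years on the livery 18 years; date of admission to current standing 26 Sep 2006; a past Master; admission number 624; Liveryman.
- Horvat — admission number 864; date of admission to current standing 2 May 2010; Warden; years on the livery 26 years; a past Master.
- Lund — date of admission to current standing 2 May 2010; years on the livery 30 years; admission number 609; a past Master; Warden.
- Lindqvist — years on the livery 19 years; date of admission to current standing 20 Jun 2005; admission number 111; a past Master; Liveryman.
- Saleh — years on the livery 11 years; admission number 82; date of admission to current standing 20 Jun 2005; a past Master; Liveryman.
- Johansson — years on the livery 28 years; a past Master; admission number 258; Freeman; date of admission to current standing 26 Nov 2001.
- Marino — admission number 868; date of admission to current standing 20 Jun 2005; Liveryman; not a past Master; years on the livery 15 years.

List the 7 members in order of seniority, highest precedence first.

By standing in the guild: Horvat and Lund (Warden); then Lindqvist, Saleh, Marino and Mbeki (Liveryman); then Johansson (Freeman).
Horvat and Lund both have date of admission to current standing 2 May 2010, so the next rule applies.
Horvat and Lund are each a past Master, so the next rule applies.
Among Horvat and Lund, by admission number (higher first): Horvat (864) before Lund (609).
Among Lindqvist, Saleh, Marino and Mbeki, by date of admission to current standing (earlier first): Lindqvist, Saleh and Marino (20 Jun 2005) before Mbeki (26 Sep 2006).
Among Lindqvist, Saleh and Marino, a past Master before not a past Master: Lindqvist and Saleh (a past Master) before Marino (not a past Master).
Among Lindqvist and Saleh, by admission number (higher first): Lindqvist (111) before Saleh (82).
Full order: Horvat, Lund, Lindqvist, Saleh, Marino, Mbeki, Johansson.

Horvat, Lund, Lindqvist, Saleh, Marino, Mbeki, Johansson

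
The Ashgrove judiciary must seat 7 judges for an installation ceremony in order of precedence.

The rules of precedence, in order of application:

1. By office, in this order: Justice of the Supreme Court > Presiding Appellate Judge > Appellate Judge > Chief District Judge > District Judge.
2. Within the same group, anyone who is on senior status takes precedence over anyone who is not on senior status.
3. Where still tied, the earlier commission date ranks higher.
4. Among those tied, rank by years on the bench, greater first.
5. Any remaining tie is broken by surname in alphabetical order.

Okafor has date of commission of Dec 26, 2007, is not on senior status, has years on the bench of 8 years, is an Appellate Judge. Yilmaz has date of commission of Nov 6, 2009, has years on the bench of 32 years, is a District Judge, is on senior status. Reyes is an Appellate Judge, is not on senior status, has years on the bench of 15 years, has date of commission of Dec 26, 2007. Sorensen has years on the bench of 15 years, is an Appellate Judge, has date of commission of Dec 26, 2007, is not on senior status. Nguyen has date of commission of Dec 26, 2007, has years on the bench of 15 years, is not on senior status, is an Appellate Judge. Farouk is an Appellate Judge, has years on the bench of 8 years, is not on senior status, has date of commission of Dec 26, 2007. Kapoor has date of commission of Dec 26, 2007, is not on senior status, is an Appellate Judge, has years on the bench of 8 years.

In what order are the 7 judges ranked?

Nguyen, Reyes, Sorensen, Farouk, Kapoor, Okafor, Yilmaz

By office: Nguyen, Reyes, Sorensen, Farouk, Kapoor and Okafor (Appellate Judge); then Yilmaz (District Judge).
Nguyen, Reyes, Sorensen, Farouk, Kapoor and Okafor are each not on senior status, so the next rule applies.
Nguyen, Reyes, Sorensen, Farouk, Kapoor and Okafor all have date of commission Dec 26, 2007, so the next rule applies.
Among Nguyen, Reyes, Sorensen, Farouk, Kapoor and Okafor, by years on the bench (higher first): Nguyen, Reyes and Sorensen (15 years) before Farouk, Kapoor and Okafor (8 years).
Among Nguyen, Reyes and Sorensen, alphabetically by surname: Nguyen before Reyes before Sorensen.
Among Farouk, Kapoor and Okafor, alphabetically by surname: Farouk before Kapoor before Okafor.
Full order: Nguyen, Reyes, Sorensen, Farouk, Kapoor, Okafor, Yilmaz.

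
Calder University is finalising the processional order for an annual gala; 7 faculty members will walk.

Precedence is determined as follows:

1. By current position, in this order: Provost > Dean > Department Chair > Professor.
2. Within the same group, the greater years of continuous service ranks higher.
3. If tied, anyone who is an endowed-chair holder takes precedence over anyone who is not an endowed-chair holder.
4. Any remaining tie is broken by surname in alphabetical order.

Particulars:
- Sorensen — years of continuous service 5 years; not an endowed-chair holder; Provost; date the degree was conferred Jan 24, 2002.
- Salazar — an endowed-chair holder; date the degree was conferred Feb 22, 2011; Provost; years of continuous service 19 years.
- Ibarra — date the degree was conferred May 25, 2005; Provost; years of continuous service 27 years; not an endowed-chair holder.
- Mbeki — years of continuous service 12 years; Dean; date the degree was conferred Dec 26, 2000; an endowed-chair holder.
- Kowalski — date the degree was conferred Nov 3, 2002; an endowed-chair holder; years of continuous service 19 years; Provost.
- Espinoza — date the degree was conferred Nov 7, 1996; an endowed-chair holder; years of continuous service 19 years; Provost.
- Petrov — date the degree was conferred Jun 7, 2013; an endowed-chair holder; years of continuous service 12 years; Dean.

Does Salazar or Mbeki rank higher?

By current position: Ibarra, Espinoza, Kowalski, Salazar and Sorensen (Provost); then Mbeki and Petrov (Dean).
Among Ibarra, Espinoza, Kowalski, Salazar and Sorensen, by years of continuous service (higher first): Ibarra (27 years) before Espinoza, Kowalski and Salazar (19 years) before Sorensen (5 years).
Espinoza, Kowalski and Salazar are each an endowed-chair holder, so the next rule applies.
Among Espinoza, Kowalski and Salazar, alphabetically by surname: Espinoza before Kowalski before Salazar.
Mbeki and Petrov both have years of continuous service 12 years, so the next rule applies.
Mbeki and Petrov are each an endowed-chair holder, so the next rule applies.
Among Mbeki and Petrov, alphabetically by surname: Mbeki before Petrov.
So Salazar takes precedence.

Salazar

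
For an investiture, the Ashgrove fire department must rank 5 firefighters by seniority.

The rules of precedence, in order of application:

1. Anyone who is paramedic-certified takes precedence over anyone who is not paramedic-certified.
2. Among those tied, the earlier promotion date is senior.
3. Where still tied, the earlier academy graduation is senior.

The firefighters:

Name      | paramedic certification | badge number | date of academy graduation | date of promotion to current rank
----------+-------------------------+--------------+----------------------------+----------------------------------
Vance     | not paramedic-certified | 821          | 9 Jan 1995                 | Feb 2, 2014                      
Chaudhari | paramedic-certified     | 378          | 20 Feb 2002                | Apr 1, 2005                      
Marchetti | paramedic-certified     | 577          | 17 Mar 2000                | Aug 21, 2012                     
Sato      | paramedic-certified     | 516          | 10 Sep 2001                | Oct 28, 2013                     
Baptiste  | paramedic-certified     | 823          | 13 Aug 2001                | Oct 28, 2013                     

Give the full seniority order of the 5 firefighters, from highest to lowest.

Chaudhari, Marchetti, Baptiste, Sato, Vance

By the first rule: Chaudhari, Marchetti, Baptiste and Sato (each paramedic-certified); then Vance (not paramedic-certified).
Among Chaudhari, Marchetti, Baptiste and Sato, by date of promotion to current rank (earlier first): Chaudhari (Apr 1, 2005) before Marchetti (Aug 21, 2012) before Baptiste and Sato (Oct 28, 2013).
Among Baptiste and Sato, by date of academy graduation (earlier first): Baptiste (13 Aug 2001) before Sato (10 Sep 2001).
Full order: Chaudhari, Marchetti, Baptiste, Sato, Vance.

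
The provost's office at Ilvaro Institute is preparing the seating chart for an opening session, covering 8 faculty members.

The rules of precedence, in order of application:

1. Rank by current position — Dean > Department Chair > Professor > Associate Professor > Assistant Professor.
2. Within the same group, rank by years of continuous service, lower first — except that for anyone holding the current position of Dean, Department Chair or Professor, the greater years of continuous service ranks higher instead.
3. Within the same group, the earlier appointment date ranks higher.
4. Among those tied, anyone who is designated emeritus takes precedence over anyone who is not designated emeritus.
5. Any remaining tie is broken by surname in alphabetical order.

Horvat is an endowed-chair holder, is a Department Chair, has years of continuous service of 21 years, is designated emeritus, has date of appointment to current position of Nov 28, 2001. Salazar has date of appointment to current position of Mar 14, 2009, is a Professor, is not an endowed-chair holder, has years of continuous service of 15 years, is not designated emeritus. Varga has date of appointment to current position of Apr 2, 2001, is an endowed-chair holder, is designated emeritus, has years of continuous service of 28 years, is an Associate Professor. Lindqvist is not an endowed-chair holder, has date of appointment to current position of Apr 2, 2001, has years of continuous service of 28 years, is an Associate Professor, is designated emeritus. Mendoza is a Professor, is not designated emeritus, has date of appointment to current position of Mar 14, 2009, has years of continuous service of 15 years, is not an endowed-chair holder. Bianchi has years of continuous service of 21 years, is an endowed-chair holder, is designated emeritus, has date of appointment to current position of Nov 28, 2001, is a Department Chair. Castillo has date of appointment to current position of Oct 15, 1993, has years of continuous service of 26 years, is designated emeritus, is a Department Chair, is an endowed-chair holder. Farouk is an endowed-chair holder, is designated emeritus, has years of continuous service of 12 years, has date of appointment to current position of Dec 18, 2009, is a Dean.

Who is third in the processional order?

Bianchi

By current position: Farouk (Dean); then Castillo, Bianchi and Horvat (Department Chair); then Mendoza and Salazar (Professor); then Lindqvist and Varga (Associate Professor).
Among Castillo, Bianchi and Horvat, by years of continuous service (higher first) (reversed rule for this group): Castillo (26 years) before Bianchi and Horvat (21 years).
Bianchi and Horvat both have date of appointment to current position Nov 28, 2001, so the next rule applies.
Bianchi and Horvat are each designated emeritus, so the next rule applies.
Among Bianchi and Horvat, alphabetically by surname: Bianchi before Horvat.
Mendoza and Salazar both have years of continuous service 15 years, so the next rule applies.
Mendoza and Salazar both have date of appointment to current position Mar 14, 2009, so the next rule applies.
Mendoza and Salazar are each not designated emeritus, so the next rule applies.
Among Mendoza and Salazar, alphabetically by surname: Mendoza before Salazar.
Lindqvist and Varga both have years of continuous service 28 years, so the next rule applies.
Lindqvist and Varga both have date of appointment to current position Apr 2, 2001, so the next rule applies.
Lindqvist and Varga are each designated emeritus, so the next rule applies.
Among Lindqvist and Varga, alphabetically by surname: Lindqvist before Varga.
Order: Farouk, Castillo, Bianchi, Horvat, Mendoza, Salazar, Lindqvist, Varga.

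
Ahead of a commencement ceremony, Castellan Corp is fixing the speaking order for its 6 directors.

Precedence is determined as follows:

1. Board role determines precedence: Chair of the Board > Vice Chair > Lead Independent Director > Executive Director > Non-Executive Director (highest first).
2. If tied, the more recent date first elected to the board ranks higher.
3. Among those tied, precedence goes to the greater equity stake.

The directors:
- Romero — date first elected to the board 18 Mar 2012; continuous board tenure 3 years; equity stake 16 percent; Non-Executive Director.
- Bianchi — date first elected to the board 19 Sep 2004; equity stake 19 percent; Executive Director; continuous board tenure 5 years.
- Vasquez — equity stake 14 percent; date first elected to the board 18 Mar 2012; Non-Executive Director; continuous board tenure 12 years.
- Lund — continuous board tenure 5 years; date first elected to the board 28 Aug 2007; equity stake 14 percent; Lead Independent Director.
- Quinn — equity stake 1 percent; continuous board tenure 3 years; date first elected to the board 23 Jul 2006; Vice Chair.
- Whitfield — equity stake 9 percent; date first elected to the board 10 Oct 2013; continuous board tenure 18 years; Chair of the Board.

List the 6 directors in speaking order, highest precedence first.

By board role: Whitfield (Chair of the Board); then Quinn (Vice Chair); then Lund (Lead Independent Director); then Bianchi (Executive Director); then Romero and Vasquez (Non-Executive Director).
Romero and Vasquez both have date first elected to the board 18 Mar 2012, so the next rule applies.
Among Romero and Vasquez, by equity stake (higher first): Romero (16 percent) before Vasquez (14 percent).
Full order: Whitfield, Quinn, Lund, Bianchi, Romero, Vasquez.

Whitfield, Quinn, Lund, Bianchi, Romero, Vasquez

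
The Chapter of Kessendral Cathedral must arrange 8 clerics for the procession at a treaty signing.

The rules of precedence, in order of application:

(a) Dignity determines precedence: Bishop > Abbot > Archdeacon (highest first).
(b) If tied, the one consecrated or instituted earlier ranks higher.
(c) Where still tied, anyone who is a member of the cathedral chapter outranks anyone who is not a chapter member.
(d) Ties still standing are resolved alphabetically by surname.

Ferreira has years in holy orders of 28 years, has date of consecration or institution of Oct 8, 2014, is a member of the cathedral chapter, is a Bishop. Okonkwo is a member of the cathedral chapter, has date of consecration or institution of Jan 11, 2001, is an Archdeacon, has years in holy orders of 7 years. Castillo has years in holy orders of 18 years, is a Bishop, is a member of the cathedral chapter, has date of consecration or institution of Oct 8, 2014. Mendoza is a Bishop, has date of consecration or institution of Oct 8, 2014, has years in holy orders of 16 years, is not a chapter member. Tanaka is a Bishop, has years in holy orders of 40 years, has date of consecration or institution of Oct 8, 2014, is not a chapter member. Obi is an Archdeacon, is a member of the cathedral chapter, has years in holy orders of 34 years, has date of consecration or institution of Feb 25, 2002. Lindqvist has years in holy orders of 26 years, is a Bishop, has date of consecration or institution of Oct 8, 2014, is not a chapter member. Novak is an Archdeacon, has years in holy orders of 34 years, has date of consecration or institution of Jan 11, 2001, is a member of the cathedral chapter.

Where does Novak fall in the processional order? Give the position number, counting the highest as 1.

By dignity: Castillo, Ferreira, Lindqvist, Mendoza and Tanaka (Bishop); then Novak, Okonkwo and Obi (Archdeacon).
Castillo, Ferreira, Lindqvist, Mendoza and Tanaka all have date of consecration or institution Oct 8, 2014, so the next rule applies.
Among Castillo, Ferreira, Lindqvist, Mendoza and Tanaka, a member of the cathedral chapter before not a chapter member: Castillo and Ferreira (a member of the cathedral chapter) before Lindqvist, Mendoza and Tanaka (not a chapter member).
Among Castillo and Ferreira, alphabetically by surname: Castillo before Ferreira.
Among Lindqvist, Mendoza and Tanaka, alphabetically by surname: Lindqvist before Mendoza before Tanaka.
Among Novak, Okonkwo and Obi, by date of consecration or institution (earlier first): Novak and Okonkwo (Jan 11, 2001) before Obi (Feb 25, 2002).
Novak and Okonkwo are each a member of the cathedral chapter, so the next rule applies.
Among Novak and Okonkwo, alphabetically by surname: Novak before Okonkwo.
Order: Castillo, Ferreira, Lindqvist, Mendoza, Tanaka, Novak, Okonkwo, Obi. So position 6.

6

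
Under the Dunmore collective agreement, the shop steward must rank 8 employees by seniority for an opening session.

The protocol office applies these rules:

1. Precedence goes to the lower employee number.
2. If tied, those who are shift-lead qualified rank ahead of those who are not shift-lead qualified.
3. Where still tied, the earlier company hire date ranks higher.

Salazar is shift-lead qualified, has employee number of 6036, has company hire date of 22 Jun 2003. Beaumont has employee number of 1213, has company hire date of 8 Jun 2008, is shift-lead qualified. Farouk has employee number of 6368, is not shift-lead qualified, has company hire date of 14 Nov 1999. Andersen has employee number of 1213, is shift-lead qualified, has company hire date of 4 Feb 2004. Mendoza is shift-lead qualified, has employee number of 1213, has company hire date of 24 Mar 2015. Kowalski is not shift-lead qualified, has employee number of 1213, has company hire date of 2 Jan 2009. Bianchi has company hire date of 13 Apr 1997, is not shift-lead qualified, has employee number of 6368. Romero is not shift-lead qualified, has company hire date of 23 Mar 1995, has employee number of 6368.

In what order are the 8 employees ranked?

By employee number (lower first): Andersen, Beaumont, Mendoza and Kowalski (each 1213); then Salazar (6036); then Romero, Bianchi and Farouk (each 6368).
Among Andersen, Beaumont, Mendoza and Kowalski, shift-lead qualified before not shift-lead qualified: Andersen, Beaumont and Mendoza (shift-lead qualified) before Kowalski (not shift-lead qualified).
Among Andersen, Beaumont and Mendoza, by company hire date (earlier first): Andersen (4 Feb 2004) before Beaumont (8 Jun 2008) before Mendoza (24 Mar 2015).
Romero, Bianchi and Farouk are each not shift-lead qualified, so the next rule applies.
Among Romero, Bianchi and Farouk, by company hire date (earlier first): Romero (23 Mar 1995) before Bianchi (13 Apr 1997) before Farouk (14 Nov 1999).
Full order: Andersen, Beaumont, Mendoza, Kowalski, Salazar, Romero, Bianchi, Farouk.

Andersen, Beaumont, Mendoza, Kowalski, Salazar, Romero, Bianchi, Farouk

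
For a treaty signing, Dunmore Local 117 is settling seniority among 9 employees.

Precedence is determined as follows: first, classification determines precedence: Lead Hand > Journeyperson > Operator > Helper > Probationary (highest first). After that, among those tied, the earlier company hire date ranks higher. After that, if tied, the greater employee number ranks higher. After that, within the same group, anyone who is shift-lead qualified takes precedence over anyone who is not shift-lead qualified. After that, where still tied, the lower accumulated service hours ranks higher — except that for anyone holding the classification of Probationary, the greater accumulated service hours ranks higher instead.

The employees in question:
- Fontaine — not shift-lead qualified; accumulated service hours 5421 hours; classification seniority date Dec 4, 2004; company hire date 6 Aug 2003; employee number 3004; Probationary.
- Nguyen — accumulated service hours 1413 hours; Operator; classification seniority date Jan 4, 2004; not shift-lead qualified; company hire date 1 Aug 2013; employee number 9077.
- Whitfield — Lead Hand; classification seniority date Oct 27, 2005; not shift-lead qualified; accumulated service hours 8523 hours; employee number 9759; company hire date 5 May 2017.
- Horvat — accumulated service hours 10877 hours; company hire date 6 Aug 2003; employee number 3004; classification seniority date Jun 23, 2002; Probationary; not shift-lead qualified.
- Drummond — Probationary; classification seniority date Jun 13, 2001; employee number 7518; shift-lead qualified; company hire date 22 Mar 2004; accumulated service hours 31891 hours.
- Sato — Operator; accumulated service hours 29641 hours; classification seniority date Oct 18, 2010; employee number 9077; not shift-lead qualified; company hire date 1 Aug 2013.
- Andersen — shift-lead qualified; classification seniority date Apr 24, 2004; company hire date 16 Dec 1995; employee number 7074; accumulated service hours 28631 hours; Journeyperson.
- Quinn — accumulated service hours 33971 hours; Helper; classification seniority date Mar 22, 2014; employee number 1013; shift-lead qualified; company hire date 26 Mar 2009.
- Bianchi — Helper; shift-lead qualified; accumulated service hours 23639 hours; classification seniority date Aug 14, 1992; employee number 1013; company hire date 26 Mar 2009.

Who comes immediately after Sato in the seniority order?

By classification: Whitfield (Lead Hand); then Andersen (Journeyperson); then Nguyen and Sato (Operator); then Bianchi and Quinn (Helper); then Horvat, Fontaine and Drummond (Probationary).
Nguyen and Sato both have company hire date 1 Aug 2013, so the next rule applies.
Nguyen and Sato both have employee number 9077, so the next rule applies.
Nguyen and Sato are each not shift-lead qualified, so the next rule applies.
Among Nguyen and Sato, by accumulated service hours (lower first): Nguyen (1413 hours) before Sato (29641 hours).
Bianchi and Quinn both have company hire date 26 Mar 2009, so the next rule applies.
Bianchi and Quinn both have employee number 1013, so the next rule applies.
Bianchi and Quinn are each shift-lead qualified, so the next rule applies.
Among Bianchi and Quinn, by accumulated service hours (lower first): Bianchi (23639 hours) before Quinn (33971 hours).
Among Horvat, Fontaine and Drummond, by company hire date (earlier first): Horvat and Fontaine (6 Aug 2003) before Drummond (22 Mar 2004).
Horvat and Fontaine both have employee number 3004, so the next rule applies.
Horvat and Fontaine are each not shift-lead qualified, so the next rule applies.
Among Horvat and Fontaine, by accumulated service hours (higher first) (reversed rule for this group): Horvat (10877 hours) before Fontaine (5421 hours).
Order: Whitfield, Andersen, Nguyen, Sato, Bianchi, Quinn, Horvat, Fontaine, Drummond.

Bianchi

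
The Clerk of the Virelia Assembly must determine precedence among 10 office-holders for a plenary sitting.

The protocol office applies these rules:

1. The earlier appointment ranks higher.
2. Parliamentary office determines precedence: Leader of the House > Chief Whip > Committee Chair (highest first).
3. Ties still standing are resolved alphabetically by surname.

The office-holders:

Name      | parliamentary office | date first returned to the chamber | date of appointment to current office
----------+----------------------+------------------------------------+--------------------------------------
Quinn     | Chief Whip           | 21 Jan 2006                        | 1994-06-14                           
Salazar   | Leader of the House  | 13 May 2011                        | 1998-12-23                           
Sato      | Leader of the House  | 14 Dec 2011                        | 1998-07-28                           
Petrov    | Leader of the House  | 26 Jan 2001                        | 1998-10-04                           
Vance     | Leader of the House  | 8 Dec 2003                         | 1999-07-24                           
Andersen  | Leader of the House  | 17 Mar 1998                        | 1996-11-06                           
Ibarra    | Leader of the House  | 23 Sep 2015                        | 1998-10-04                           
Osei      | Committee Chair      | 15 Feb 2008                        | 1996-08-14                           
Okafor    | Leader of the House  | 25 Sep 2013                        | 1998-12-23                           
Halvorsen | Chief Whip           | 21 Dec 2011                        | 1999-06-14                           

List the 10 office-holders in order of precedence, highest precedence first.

Quinn, Osei, Andersen, Sato, Ibarra, Petrov, Okafor, Salazar, Halvorsen, Vance

By date of appointment to current office (earlier first): Quinn (1994-06-14); then Osei (1996-08-14); then Andersen (1996-11-06); then Sato (1998-07-28); then Ibarra and Petrov (both 1998-10-04); then Okafor and Salazar (both 1998-12-23); then Halvorsen (1999-06-14); then Vance (1999-07-24).
Ibarra and Petrov are each Leader of the House, so the next rule applies.
Among Ibarra and Petrov, alphabetically by surname: Ibarra before Petrov.
Okafor and Salazar are each Leader of the House, so the next rule applies.
Among Okafor and Salazar, alphabetically by surname: Okafor before Salazar.
Full order: Quinn, Osei, Andersen, Sato, Ibarra, Petrov, Okafor, Salazar, Halvorsen, Vance.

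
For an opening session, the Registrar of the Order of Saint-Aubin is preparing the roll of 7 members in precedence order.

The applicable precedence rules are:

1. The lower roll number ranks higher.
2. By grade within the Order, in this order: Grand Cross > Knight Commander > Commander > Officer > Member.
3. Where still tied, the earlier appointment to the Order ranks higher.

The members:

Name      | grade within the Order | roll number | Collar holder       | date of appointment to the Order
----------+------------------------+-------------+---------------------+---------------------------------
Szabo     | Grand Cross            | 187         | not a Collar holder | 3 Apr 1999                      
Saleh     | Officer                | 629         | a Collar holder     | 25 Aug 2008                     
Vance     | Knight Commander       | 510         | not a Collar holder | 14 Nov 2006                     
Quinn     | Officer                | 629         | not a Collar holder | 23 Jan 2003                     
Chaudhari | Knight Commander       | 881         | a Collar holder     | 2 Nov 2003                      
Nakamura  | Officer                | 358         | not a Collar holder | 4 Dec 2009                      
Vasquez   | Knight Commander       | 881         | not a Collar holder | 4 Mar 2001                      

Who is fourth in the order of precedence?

Quinn

By roll number (lower first): Szabo (187); then Nakamura (358); then Vance (510); then Quinn and Saleh (both 629); then Vasquez and Chaudhari (both 881).
Quinn and Saleh are each Officer, so the next rule applies.
Among Quinn and Saleh, by date of appointment to the Order (earlier first): Quinn (23 Jan 2003) before Saleh (25 Aug 2008).
Vasquez and Chaudhari are each Knight Commander, so the next rule applies.
Among Vasquez and Chaudhari, by date of appointment to the Order (earlier first): Vasquez (4 Mar 2001) before Chaudhari (2 Nov 2003).
Order: Szabo, Nakamura, Vance, Quinn, Saleh, Vasquez, Chaudhari.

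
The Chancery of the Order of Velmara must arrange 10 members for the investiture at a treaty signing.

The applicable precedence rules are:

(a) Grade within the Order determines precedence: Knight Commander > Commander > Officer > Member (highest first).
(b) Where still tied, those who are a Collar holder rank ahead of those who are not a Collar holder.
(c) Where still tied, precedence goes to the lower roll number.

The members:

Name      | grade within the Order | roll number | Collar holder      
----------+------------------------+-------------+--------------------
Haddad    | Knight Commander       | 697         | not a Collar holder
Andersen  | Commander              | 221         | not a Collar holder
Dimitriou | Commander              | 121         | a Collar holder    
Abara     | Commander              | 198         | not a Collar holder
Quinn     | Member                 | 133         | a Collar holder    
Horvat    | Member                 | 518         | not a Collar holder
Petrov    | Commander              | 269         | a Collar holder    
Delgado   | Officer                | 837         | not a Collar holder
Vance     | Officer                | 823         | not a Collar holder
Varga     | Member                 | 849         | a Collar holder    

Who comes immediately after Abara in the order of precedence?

Andersen

By grade within the Order: Haddad (Knight Commander); then Dimitriou, Petrov, Abara and Andersen (Commander); then Vance and Delgado (Officer); then Quinn, Varga and Horvat (Member).
Among Dimitriou, Petrov, Abara and Andersen, a Collar holder before not a Collar holder: Dimitriou and Petrov (a Collar holder) before Abara and Andersen (not a Collar holder).
Among Dimitriou and Petrov, by roll number (lower first): Dimitriou (121) before Petrov (269).
Among Abara and Andersen, by roll number (lower first): Abara (198) before Andersen (221).
Vance and Delgado are each not a Collar holder, so the next rule applies.
Among Vance and Delgado, by roll number (lower first): Vance (823) before Delgado (837).
Among Quinn, Varga and Horvat, a Collar holder before not a Collar holder: Quinn and Varga (a Collar holder) before Horvat (not a Collar holder).
Among Quinn and Varga, by roll number (lower first): Quinn (133) before Varga (849).
Order: Haddad, Dimitriou, Petrov, Abara, Andersen, Vance, Delgado, Quinn, Varga, Horvat.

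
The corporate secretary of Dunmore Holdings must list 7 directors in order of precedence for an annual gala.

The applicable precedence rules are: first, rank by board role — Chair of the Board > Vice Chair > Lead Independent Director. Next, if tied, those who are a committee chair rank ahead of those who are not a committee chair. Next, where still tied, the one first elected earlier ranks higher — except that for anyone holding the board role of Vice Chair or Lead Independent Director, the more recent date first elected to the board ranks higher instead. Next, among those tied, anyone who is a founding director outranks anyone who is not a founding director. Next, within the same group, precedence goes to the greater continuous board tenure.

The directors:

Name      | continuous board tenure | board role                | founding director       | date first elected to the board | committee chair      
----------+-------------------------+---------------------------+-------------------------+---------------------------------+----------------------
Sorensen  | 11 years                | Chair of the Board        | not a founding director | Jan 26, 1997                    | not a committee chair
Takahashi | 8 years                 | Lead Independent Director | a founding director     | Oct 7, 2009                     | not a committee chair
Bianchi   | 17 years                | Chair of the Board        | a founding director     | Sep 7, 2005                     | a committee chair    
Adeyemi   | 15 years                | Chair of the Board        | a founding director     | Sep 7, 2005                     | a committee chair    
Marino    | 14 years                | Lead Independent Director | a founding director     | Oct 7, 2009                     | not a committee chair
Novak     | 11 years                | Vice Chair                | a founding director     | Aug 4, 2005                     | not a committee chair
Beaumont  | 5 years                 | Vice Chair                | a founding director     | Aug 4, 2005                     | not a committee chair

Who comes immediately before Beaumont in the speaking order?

Novak

By board role: Bianchi, Adeyemi and Sorensen (Chair of the Board); then Novak and Beaumont (Vice Chair); then Marino and Takahashi (Lead Independent Director).
Among Bianchi, Adeyemi and Sorensen, a committee chair before not a committee chair: Bianchi and Adeyemi (a committee chair) before Sorensen (not a committee chair).
Bianchi and Adeyemi both have date first elected to the board Sep 7, 2005, so the next rule applies.
Bianchi and Adeyemi are each a founding director, so the next rule applies.
Among Bianchi and Adeyemi, by continuous board tenure (higher first): Bianchi (17 years) before Adeyemi (15 years).
Novak and Beaumont are each not a committee chair, so the next rule applies.
Novak and Beaumont both have date first elected to the board Aug 4, 2005, so the next rule applies.
Novak and Beaumont are each a founding director, so the next rule applies.
Among Novak and Beaumont, by continuous board tenure (higher first): Novak (11 years) before Beaumont (5 years).
Marino and Takahashi are each not a committee chair, so the next rule applies.
Marino and Takahashi both have date first elected to the board Oct 7, 2009, so the next rule applies.
Marino and Takahashi are each a founding director, so the next rule applies.
Among Marino and Takahashi, by continuous board tenure (higher first): Marino (14 years) before Takahashi (8 years).
Order: Bianchi, Adeyemi, Sorensen, Novak, Beaumont, Marino, Takahashi.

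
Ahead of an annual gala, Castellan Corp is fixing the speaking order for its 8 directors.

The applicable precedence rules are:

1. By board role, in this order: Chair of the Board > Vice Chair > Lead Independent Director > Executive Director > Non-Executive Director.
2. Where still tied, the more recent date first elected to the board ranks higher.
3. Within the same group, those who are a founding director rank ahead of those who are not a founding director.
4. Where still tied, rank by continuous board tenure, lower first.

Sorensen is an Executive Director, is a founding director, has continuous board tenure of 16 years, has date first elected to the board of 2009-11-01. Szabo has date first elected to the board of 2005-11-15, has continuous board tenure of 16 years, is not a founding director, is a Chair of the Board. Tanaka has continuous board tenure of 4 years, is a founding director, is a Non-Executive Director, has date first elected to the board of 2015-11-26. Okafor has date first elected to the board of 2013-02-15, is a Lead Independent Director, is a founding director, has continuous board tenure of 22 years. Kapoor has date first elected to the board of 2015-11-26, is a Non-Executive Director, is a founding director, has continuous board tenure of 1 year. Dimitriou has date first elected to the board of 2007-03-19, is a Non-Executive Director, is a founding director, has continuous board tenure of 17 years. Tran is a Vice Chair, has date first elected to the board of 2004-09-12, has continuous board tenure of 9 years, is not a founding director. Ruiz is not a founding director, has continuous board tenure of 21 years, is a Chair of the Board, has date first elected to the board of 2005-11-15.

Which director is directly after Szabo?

Ruiz

By board role: Szabo and Ruiz (Chair of the Board); then Tran (Vice Chair); then Okafor (Lead Independent Director); then Sorensen (Executive Director); then Kapoor, Tanaka and Dimitriou (Non-Executive Director).
Szabo and Ruiz both have date first elected to the board 2005-11-15, so the next rule applies.
Szabo and Ruiz are each not a founding director, so the next rule applies.
Among Szabo and Ruiz, by continuous board tenure (lower first): Szabo (16 years) before Ruiz (21 years).
Among Kapoor, Tanaka and Dimitriou, by date first elected to the board (later first): Kapoor and Tanaka (2015-11-26) before Dimitriou (2007-03-19).
Kapoor and Tanaka are each a founding director, so the next rule applies.
Among Kapoor and Tanaka, by continuous board tenure (lower first): Kapoor (1 year) before Tanaka (4 years).
Order: Szabo, Ruiz, Tran, Okafor, Sorensen, Kapoor, Tanaka, Dimitriou.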